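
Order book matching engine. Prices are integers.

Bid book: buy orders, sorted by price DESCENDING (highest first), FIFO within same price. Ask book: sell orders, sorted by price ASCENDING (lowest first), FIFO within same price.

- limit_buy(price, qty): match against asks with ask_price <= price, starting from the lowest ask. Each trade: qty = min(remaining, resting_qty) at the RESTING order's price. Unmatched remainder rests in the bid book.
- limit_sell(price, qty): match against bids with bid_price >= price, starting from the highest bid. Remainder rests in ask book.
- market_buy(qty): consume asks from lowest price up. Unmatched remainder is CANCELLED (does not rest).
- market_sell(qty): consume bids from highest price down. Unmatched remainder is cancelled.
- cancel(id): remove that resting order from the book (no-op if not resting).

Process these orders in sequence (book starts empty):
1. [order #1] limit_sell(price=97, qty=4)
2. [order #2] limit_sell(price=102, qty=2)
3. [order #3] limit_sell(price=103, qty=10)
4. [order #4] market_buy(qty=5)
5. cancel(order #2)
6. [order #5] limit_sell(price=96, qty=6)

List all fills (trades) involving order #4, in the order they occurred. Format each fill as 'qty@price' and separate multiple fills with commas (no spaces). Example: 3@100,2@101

After op 1 [order #1] limit_sell(price=97, qty=4): fills=none; bids=[-] asks=[#1:4@97]
After op 2 [order #2] limit_sell(price=102, qty=2): fills=none; bids=[-] asks=[#1:4@97 #2:2@102]
After op 3 [order #3] limit_sell(price=103, qty=10): fills=none; bids=[-] asks=[#1:4@97 #2:2@102 #3:10@103]
After op 4 [order #4] market_buy(qty=5): fills=#4x#1:4@97 #4x#2:1@102; bids=[-] asks=[#2:1@102 #3:10@103]
After op 5 cancel(order #2): fills=none; bids=[-] asks=[#3:10@103]
After op 6 [order #5] limit_sell(price=96, qty=6): fills=none; bids=[-] asks=[#5:6@96 #3:10@103]

Answer: 4@97,1@102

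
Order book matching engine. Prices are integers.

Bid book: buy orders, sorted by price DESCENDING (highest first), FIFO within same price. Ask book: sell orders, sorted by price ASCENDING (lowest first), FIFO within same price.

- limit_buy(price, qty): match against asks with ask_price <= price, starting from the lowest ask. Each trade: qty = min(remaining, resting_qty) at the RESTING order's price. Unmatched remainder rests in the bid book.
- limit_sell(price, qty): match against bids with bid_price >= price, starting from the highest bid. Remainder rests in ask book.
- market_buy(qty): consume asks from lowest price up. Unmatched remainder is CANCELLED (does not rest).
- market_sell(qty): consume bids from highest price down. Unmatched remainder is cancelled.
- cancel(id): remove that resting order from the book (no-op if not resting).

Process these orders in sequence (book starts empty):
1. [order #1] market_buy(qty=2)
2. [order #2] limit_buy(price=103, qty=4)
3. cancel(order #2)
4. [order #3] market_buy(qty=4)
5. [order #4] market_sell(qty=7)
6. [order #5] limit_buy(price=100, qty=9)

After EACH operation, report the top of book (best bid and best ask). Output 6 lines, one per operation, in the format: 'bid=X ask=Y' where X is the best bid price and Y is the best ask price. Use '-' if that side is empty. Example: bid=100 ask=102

Answer: bid=- ask=-
bid=103 ask=-
bid=- ask=-
bid=- ask=-
bid=- ask=-
bid=100 ask=-

Derivation:
After op 1 [order #1] market_buy(qty=2): fills=none; bids=[-] asks=[-]
After op 2 [order #2] limit_buy(price=103, qty=4): fills=none; bids=[#2:4@103] asks=[-]
After op 3 cancel(order #2): fills=none; bids=[-] asks=[-]
After op 4 [order #3] market_buy(qty=4): fills=none; bids=[-] asks=[-]
After op 5 [order #4] market_sell(qty=7): fills=none; bids=[-] asks=[-]
After op 6 [order #5] limit_buy(price=100, qty=9): fills=none; bids=[#5:9@100] asks=[-]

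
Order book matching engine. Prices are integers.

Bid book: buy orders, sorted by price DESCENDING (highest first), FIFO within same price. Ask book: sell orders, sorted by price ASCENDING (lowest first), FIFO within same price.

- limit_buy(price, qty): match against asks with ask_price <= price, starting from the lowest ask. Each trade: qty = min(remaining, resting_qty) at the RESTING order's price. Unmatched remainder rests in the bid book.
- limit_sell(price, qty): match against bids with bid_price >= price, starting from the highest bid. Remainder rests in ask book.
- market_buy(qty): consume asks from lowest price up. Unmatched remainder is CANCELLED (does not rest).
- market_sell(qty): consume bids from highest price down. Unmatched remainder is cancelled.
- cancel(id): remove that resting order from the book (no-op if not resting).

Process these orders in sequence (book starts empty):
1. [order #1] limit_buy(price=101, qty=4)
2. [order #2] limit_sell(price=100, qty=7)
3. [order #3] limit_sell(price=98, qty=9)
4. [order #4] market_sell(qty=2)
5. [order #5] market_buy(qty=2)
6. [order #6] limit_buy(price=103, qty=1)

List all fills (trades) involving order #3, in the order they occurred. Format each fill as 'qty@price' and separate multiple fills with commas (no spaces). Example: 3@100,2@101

Answer: 2@98,1@98

Derivation:
After op 1 [order #1] limit_buy(price=101, qty=4): fills=none; bids=[#1:4@101] asks=[-]
After op 2 [order #2] limit_sell(price=100, qty=7): fills=#1x#2:4@101; bids=[-] asks=[#2:3@100]
After op 3 [order #3] limit_sell(price=98, qty=9): fills=none; bids=[-] asks=[#3:9@98 #2:3@100]
After op 4 [order #4] market_sell(qty=2): fills=none; bids=[-] asks=[#3:9@98 #2:3@100]
After op 5 [order #5] market_buy(qty=2): fills=#5x#3:2@98; bids=[-] asks=[#3:7@98 #2:3@100]
After op 6 [order #6] limit_buy(price=103, qty=1): fills=#6x#3:1@98; bids=[-] asks=[#3:6@98 #2:3@100]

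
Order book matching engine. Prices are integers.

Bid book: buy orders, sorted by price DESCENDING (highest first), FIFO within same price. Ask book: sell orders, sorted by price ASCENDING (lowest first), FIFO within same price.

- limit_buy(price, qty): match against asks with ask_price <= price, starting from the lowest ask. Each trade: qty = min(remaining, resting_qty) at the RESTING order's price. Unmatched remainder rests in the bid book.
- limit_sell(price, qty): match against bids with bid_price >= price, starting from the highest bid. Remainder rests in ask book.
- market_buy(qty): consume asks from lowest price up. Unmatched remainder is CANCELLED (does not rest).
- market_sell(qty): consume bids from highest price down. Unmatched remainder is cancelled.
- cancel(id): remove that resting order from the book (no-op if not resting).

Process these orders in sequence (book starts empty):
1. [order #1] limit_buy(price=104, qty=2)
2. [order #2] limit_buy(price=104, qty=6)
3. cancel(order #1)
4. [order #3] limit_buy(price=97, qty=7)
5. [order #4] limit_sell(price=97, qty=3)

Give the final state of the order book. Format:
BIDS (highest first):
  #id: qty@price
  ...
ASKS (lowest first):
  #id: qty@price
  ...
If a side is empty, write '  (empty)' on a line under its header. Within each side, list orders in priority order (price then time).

After op 1 [order #1] limit_buy(price=104, qty=2): fills=none; bids=[#1:2@104] asks=[-]
After op 2 [order #2] limit_buy(price=104, qty=6): fills=none; bids=[#1:2@104 #2:6@104] asks=[-]
After op 3 cancel(order #1): fills=none; bids=[#2:6@104] asks=[-]
After op 4 [order #3] limit_buy(price=97, qty=7): fills=none; bids=[#2:6@104 #3:7@97] asks=[-]
After op 5 [order #4] limit_sell(price=97, qty=3): fills=#2x#4:3@104; bids=[#2:3@104 #3:7@97] asks=[-]

Answer: BIDS (highest first):
  #2: 3@104
  #3: 7@97
ASKS (lowest first):
  (empty)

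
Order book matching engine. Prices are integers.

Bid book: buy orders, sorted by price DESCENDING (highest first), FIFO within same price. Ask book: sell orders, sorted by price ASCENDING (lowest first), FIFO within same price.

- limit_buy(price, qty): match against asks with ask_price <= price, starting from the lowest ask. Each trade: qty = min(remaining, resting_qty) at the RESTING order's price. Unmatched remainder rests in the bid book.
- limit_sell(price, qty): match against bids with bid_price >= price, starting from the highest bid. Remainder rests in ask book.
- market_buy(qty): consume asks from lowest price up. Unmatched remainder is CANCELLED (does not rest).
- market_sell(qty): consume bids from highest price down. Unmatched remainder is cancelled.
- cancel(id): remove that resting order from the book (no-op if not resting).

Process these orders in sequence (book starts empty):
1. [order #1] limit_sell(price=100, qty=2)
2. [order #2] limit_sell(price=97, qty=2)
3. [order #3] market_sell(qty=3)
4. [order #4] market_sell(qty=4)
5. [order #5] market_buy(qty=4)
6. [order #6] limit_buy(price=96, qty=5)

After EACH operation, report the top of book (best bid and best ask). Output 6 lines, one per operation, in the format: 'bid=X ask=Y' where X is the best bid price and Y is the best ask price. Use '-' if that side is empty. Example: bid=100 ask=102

After op 1 [order #1] limit_sell(price=100, qty=2): fills=none; bids=[-] asks=[#1:2@100]
After op 2 [order #2] limit_sell(price=97, qty=2): fills=none; bids=[-] asks=[#2:2@97 #1:2@100]
After op 3 [order #3] market_sell(qty=3): fills=none; bids=[-] asks=[#2:2@97 #1:2@100]
After op 4 [order #4] market_sell(qty=4): fills=none; bids=[-] asks=[#2:2@97 #1:2@100]
After op 5 [order #5] market_buy(qty=4): fills=#5x#2:2@97 #5x#1:2@100; bids=[-] asks=[-]
After op 6 [order #6] limit_buy(price=96, qty=5): fills=none; bids=[#6:5@96] asks=[-]

Answer: bid=- ask=100
bid=- ask=97
bid=- ask=97
bid=- ask=97
bid=- ask=-
bid=96 ask=-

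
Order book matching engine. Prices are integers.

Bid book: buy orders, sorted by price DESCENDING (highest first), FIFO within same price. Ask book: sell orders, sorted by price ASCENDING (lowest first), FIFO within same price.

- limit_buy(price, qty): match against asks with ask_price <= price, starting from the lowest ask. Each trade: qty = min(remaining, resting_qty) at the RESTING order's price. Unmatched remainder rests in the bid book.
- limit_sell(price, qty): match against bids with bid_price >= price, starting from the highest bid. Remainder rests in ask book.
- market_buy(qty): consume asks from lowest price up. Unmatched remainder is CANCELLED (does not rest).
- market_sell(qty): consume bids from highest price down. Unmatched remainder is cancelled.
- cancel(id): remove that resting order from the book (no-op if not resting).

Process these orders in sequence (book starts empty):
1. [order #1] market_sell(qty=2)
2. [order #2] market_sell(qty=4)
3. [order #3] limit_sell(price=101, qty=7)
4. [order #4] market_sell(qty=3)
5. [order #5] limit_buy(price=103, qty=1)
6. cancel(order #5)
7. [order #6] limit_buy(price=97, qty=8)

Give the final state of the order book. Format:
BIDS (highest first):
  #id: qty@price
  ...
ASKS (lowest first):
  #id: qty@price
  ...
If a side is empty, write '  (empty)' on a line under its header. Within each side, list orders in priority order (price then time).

Answer: BIDS (highest first):
  #6: 8@97
ASKS (lowest first):
  #3: 6@101

Derivation:
After op 1 [order #1] market_sell(qty=2): fills=none; bids=[-] asks=[-]
After op 2 [order #2] market_sell(qty=4): fills=none; bids=[-] asks=[-]
After op 3 [order #3] limit_sell(price=101, qty=7): fills=none; bids=[-] asks=[#3:7@101]
After op 4 [order #4] market_sell(qty=3): fills=none; bids=[-] asks=[#3:7@101]
After op 5 [order #5] limit_buy(price=103, qty=1): fills=#5x#3:1@101; bids=[-] asks=[#3:6@101]
After op 6 cancel(order #5): fills=none; bids=[-] asks=[#3:6@101]
After op 7 [order #6] limit_buy(price=97, qty=8): fills=none; bids=[#6:8@97] asks=[#3:6@101]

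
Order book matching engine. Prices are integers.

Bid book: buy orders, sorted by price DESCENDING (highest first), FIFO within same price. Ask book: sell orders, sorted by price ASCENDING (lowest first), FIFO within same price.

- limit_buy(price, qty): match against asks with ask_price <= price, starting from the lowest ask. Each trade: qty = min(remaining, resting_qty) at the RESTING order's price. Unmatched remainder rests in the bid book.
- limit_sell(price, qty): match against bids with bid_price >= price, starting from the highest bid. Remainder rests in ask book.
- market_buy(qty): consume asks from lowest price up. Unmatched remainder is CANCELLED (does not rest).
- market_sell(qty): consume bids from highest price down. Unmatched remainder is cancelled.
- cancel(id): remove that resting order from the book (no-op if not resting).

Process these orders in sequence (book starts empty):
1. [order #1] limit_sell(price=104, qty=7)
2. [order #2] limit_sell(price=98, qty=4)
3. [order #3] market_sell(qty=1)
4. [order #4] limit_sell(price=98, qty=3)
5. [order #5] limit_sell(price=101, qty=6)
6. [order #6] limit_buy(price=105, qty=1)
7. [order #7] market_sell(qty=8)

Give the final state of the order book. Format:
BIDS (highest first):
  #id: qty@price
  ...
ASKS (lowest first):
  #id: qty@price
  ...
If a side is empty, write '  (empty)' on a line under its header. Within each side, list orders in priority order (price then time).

After op 1 [order #1] limit_sell(price=104, qty=7): fills=none; bids=[-] asks=[#1:7@104]
After op 2 [order #2] limit_sell(price=98, qty=4): fills=none; bids=[-] asks=[#2:4@98 #1:7@104]
After op 3 [order #3] market_sell(qty=1): fills=none; bids=[-] asks=[#2:4@98 #1:7@104]
After op 4 [order #4] limit_sell(price=98, qty=3): fills=none; bids=[-] asks=[#2:4@98 #4:3@98 #1:7@104]
After op 5 [order #5] limit_sell(price=101, qty=6): fills=none; bids=[-] asks=[#2:4@98 #4:3@98 #5:6@101 #1:7@104]
After op 6 [order #6] limit_buy(price=105, qty=1): fills=#6x#2:1@98; bids=[-] asks=[#2:3@98 #4:3@98 #5:6@101 #1:7@104]
After op 7 [order #7] market_sell(qty=8): fills=none; bids=[-] asks=[#2:3@98 #4:3@98 #5:6@101 #1:7@104]

Answer: BIDS (highest first):
  (empty)
ASKS (lowest first):
  #2: 3@98
  #4: 3@98
  #5: 6@101
  #1: 7@104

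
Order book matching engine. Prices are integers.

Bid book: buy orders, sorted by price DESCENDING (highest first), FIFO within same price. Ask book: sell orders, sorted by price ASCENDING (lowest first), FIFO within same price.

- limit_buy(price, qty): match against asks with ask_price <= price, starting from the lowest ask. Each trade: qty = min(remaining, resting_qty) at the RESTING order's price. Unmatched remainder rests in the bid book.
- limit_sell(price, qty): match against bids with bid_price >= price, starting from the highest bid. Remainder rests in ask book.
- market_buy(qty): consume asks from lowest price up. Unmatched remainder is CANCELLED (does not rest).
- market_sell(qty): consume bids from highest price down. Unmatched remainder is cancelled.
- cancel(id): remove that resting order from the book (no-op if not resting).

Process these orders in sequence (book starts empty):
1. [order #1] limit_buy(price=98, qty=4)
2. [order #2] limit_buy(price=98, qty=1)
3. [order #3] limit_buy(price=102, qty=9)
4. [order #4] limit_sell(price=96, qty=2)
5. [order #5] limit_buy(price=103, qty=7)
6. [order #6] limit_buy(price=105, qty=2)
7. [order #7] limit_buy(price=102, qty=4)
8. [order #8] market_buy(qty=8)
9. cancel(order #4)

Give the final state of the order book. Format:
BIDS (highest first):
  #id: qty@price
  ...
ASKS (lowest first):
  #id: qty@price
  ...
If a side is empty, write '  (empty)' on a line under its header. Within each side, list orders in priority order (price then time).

After op 1 [order #1] limit_buy(price=98, qty=4): fills=none; bids=[#1:4@98] asks=[-]
After op 2 [order #2] limit_buy(price=98, qty=1): fills=none; bids=[#1:4@98 #2:1@98] asks=[-]
After op 3 [order #3] limit_buy(price=102, qty=9): fills=none; bids=[#3:9@102 #1:4@98 #2:1@98] asks=[-]
After op 4 [order #4] limit_sell(price=96, qty=2): fills=#3x#4:2@102; bids=[#3:7@102 #1:4@98 #2:1@98] asks=[-]
After op 5 [order #5] limit_buy(price=103, qty=7): fills=none; bids=[#5:7@103 #3:7@102 #1:4@98 #2:1@98] asks=[-]
After op 6 [order #6] limit_buy(price=105, qty=2): fills=none; bids=[#6:2@105 #5:7@103 #3:7@102 #1:4@98 #2:1@98] asks=[-]
After op 7 [order #7] limit_buy(price=102, qty=4): fills=none; bids=[#6:2@105 #5:7@103 #3:7@102 #7:4@102 #1:4@98 #2:1@98] asks=[-]
After op 8 [order #8] market_buy(qty=8): fills=none; bids=[#6:2@105 #5:7@103 #3:7@102 #7:4@102 #1:4@98 #2:1@98] asks=[-]
After op 9 cancel(order #4): fills=none; bids=[#6:2@105 #5:7@103 #3:7@102 #7:4@102 #1:4@98 #2:1@98] asks=[-]

Answer: BIDS (highest first):
  #6: 2@105
  #5: 7@103
  #3: 7@102
  #7: 4@102
  #1: 4@98
  #2: 1@98
ASKS (lowest first):
  (empty)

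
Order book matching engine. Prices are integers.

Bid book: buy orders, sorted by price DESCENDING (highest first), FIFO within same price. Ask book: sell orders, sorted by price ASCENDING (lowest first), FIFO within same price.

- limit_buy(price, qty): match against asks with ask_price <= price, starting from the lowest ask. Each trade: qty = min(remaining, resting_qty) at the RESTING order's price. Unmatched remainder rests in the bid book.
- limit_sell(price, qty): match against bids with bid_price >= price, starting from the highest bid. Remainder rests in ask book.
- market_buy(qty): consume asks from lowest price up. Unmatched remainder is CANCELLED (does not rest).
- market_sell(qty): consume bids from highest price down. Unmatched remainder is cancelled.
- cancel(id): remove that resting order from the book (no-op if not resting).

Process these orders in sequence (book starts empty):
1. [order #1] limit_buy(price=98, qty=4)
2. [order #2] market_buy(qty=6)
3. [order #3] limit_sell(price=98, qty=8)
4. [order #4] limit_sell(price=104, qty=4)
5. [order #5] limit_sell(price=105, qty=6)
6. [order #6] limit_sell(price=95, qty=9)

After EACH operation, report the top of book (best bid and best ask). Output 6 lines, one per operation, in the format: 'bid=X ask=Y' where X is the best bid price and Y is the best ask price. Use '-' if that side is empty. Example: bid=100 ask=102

Answer: bid=98 ask=-
bid=98 ask=-
bid=- ask=98
bid=- ask=98
bid=- ask=98
bid=- ask=95

Derivation:
After op 1 [order #1] limit_buy(price=98, qty=4): fills=none; bids=[#1:4@98] asks=[-]
After op 2 [order #2] market_buy(qty=6): fills=none; bids=[#1:4@98] asks=[-]
After op 3 [order #3] limit_sell(price=98, qty=8): fills=#1x#3:4@98; bids=[-] asks=[#3:4@98]
After op 4 [order #4] limit_sell(price=104, qty=4): fills=none; bids=[-] asks=[#3:4@98 #4:4@104]
After op 5 [order #5] limit_sell(price=105, qty=6): fills=none; bids=[-] asks=[#3:4@98 #4:4@104 #5:6@105]
After op 6 [order #6] limit_sell(price=95, qty=9): fills=none; bids=[-] asks=[#6:9@95 #3:4@98 #4:4@104 #5:6@105]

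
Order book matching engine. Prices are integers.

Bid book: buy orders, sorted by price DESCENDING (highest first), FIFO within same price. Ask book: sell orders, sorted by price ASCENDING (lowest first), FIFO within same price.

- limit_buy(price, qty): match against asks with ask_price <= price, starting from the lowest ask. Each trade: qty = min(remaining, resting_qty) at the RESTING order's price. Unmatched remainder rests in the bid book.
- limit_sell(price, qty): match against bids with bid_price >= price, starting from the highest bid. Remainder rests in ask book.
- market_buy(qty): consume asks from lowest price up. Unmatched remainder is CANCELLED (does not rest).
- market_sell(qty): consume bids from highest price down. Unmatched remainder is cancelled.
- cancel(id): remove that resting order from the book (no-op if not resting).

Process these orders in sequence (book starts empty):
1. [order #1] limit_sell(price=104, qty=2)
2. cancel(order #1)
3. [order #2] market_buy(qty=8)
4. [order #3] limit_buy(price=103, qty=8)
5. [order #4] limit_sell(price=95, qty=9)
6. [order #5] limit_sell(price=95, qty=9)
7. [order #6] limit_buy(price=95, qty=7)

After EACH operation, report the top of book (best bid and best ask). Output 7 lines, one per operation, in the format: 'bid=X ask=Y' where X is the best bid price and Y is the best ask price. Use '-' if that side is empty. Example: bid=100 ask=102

Answer: bid=- ask=104
bid=- ask=-
bid=- ask=-
bid=103 ask=-
bid=- ask=95
bid=- ask=95
bid=- ask=95

Derivation:
After op 1 [order #1] limit_sell(price=104, qty=2): fills=none; bids=[-] asks=[#1:2@104]
After op 2 cancel(order #1): fills=none; bids=[-] asks=[-]
After op 3 [order #2] market_buy(qty=8): fills=none; bids=[-] asks=[-]
After op 4 [order #3] limit_buy(price=103, qty=8): fills=none; bids=[#3:8@103] asks=[-]
After op 5 [order #4] limit_sell(price=95, qty=9): fills=#3x#4:8@103; bids=[-] asks=[#4:1@95]
After op 6 [order #5] limit_sell(price=95, qty=9): fills=none; bids=[-] asks=[#4:1@95 #5:9@95]
After op 7 [order #6] limit_buy(price=95, qty=7): fills=#6x#4:1@95 #6x#5:6@95; bids=[-] asks=[#5:3@95]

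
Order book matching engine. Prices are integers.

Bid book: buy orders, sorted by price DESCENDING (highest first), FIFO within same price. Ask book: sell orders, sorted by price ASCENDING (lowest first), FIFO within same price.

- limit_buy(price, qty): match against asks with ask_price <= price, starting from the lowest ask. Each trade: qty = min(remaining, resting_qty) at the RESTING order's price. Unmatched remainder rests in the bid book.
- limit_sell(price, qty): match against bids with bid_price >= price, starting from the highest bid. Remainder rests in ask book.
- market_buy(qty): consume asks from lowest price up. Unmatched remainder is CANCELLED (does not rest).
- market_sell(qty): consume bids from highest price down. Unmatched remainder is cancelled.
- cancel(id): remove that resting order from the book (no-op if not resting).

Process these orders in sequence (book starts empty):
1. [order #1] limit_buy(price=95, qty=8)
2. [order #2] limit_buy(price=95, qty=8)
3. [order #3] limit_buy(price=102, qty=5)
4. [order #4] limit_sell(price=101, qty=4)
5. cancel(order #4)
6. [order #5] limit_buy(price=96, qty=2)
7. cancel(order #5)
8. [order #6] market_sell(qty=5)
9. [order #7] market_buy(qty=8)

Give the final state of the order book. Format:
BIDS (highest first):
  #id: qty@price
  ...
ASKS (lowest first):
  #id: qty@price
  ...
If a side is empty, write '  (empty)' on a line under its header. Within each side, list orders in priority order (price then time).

After op 1 [order #1] limit_buy(price=95, qty=8): fills=none; bids=[#1:8@95] asks=[-]
After op 2 [order #2] limit_buy(price=95, qty=8): fills=none; bids=[#1:8@95 #2:8@95] asks=[-]
After op 3 [order #3] limit_buy(price=102, qty=5): fills=none; bids=[#3:5@102 #1:8@95 #2:8@95] asks=[-]
After op 4 [order #4] limit_sell(price=101, qty=4): fills=#3x#4:4@102; bids=[#3:1@102 #1:8@95 #2:8@95] asks=[-]
After op 5 cancel(order #4): fills=none; bids=[#3:1@102 #1:8@95 #2:8@95] asks=[-]
After op 6 [order #5] limit_buy(price=96, qty=2): fills=none; bids=[#3:1@102 #5:2@96 #1:8@95 #2:8@95] asks=[-]
After op 7 cancel(order #5): fills=none; bids=[#3:1@102 #1:8@95 #2:8@95] asks=[-]
After op 8 [order #6] market_sell(qty=5): fills=#3x#6:1@102 #1x#6:4@95; bids=[#1:4@95 #2:8@95] asks=[-]
After op 9 [order #7] market_buy(qty=8): fills=none; bids=[#1:4@95 #2:8@95] asks=[-]

Answer: BIDS (highest first):
  #1: 4@95
  #2: 8@95
ASKS (lowest first):
  (empty)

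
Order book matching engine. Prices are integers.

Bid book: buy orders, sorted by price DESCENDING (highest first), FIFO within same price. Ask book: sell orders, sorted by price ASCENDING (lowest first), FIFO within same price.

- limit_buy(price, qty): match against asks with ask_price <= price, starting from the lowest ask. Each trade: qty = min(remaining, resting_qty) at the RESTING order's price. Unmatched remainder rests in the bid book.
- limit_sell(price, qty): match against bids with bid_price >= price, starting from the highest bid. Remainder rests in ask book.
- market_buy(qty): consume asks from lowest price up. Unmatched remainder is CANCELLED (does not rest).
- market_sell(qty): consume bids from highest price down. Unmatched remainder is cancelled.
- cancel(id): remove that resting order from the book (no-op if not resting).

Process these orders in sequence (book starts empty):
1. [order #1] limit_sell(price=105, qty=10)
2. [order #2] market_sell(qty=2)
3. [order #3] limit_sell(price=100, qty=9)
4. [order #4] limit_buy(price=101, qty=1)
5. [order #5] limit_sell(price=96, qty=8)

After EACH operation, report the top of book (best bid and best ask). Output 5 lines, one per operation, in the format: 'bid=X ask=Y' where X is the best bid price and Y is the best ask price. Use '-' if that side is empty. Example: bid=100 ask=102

After op 1 [order #1] limit_sell(price=105, qty=10): fills=none; bids=[-] asks=[#1:10@105]
After op 2 [order #2] market_sell(qty=2): fills=none; bids=[-] asks=[#1:10@105]
After op 3 [order #3] limit_sell(price=100, qty=9): fills=none; bids=[-] asks=[#3:9@100 #1:10@105]
After op 4 [order #4] limit_buy(price=101, qty=1): fills=#4x#3:1@100; bids=[-] asks=[#3:8@100 #1:10@105]
After op 5 [order #5] limit_sell(price=96, qty=8): fills=none; bids=[-] asks=[#5:8@96 #3:8@100 #1:10@105]

Answer: bid=- ask=105
bid=- ask=105
bid=- ask=100
bid=- ask=100
bid=- ask=96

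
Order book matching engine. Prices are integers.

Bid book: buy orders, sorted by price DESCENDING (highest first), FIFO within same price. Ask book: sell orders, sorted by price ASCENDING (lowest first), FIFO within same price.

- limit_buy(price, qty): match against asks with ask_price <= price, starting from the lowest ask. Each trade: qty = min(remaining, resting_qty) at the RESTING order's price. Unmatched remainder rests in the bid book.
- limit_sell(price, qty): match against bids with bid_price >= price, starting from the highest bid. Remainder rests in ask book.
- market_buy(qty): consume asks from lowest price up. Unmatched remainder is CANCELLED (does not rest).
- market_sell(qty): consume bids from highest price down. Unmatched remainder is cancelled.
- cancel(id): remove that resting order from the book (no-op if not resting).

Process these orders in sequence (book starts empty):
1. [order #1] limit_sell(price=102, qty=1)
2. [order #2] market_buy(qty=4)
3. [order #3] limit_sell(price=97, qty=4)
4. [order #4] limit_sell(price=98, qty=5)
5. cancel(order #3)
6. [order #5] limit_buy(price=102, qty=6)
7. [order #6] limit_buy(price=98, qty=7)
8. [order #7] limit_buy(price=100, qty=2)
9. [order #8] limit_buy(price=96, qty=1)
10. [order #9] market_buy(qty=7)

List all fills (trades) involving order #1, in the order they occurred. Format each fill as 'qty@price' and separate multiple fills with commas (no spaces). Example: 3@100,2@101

Answer: 1@102

Derivation:
After op 1 [order #1] limit_sell(price=102, qty=1): fills=none; bids=[-] asks=[#1:1@102]
After op 2 [order #2] market_buy(qty=4): fills=#2x#1:1@102; bids=[-] asks=[-]
After op 3 [order #3] limit_sell(price=97, qty=4): fills=none; bids=[-] asks=[#3:4@97]
After op 4 [order #4] limit_sell(price=98, qty=5): fills=none; bids=[-] asks=[#3:4@97 #4:5@98]
After op 5 cancel(order #3): fills=none; bids=[-] asks=[#4:5@98]
After op 6 [order #5] limit_buy(price=102, qty=6): fills=#5x#4:5@98; bids=[#5:1@102] asks=[-]
After op 7 [order #6] limit_buy(price=98, qty=7): fills=none; bids=[#5:1@102 #6:7@98] asks=[-]
After op 8 [order #7] limit_buy(price=100, qty=2): fills=none; bids=[#5:1@102 #7:2@100 #6:7@98] asks=[-]
After op 9 [order #8] limit_buy(price=96, qty=1): fills=none; bids=[#5:1@102 #7:2@100 #6:7@98 #8:1@96] asks=[-]
After op 10 [order #9] market_buy(qty=7): fills=none; bids=[#5:1@102 #7:2@100 #6:7@98 #8:1@96] asks=[-]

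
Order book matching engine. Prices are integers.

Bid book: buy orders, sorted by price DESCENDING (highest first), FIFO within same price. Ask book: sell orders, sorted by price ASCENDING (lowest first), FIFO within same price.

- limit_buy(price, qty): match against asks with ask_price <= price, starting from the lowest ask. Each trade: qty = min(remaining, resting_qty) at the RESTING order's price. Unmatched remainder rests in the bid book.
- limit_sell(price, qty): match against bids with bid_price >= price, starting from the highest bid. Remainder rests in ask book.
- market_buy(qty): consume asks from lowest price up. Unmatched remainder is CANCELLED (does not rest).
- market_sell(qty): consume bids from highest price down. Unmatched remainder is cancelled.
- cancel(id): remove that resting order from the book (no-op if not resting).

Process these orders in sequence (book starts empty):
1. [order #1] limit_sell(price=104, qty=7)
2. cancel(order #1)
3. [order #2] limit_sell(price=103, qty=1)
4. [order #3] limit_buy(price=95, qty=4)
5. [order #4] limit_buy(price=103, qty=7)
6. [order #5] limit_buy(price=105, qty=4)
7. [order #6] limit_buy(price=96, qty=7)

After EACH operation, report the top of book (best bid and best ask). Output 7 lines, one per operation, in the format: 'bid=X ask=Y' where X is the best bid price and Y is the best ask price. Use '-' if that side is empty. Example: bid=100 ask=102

After op 1 [order #1] limit_sell(price=104, qty=7): fills=none; bids=[-] asks=[#1:7@104]
After op 2 cancel(order #1): fills=none; bids=[-] asks=[-]
After op 3 [order #2] limit_sell(price=103, qty=1): fills=none; bids=[-] asks=[#2:1@103]
After op 4 [order #3] limit_buy(price=95, qty=4): fills=none; bids=[#3:4@95] asks=[#2:1@103]
After op 5 [order #4] limit_buy(price=103, qty=7): fills=#4x#2:1@103; bids=[#4:6@103 #3:4@95] asks=[-]
After op 6 [order #5] limit_buy(price=105, qty=4): fills=none; bids=[#5:4@105 #4:6@103 #3:4@95] asks=[-]
After op 7 [order #6] limit_buy(price=96, qty=7): fills=none; bids=[#5:4@105 #4:6@103 #6:7@96 #3:4@95] asks=[-]

Answer: bid=- ask=104
bid=- ask=-
bid=- ask=103
bid=95 ask=103
bid=103 ask=-
bid=105 ask=-
bid=105 ask=-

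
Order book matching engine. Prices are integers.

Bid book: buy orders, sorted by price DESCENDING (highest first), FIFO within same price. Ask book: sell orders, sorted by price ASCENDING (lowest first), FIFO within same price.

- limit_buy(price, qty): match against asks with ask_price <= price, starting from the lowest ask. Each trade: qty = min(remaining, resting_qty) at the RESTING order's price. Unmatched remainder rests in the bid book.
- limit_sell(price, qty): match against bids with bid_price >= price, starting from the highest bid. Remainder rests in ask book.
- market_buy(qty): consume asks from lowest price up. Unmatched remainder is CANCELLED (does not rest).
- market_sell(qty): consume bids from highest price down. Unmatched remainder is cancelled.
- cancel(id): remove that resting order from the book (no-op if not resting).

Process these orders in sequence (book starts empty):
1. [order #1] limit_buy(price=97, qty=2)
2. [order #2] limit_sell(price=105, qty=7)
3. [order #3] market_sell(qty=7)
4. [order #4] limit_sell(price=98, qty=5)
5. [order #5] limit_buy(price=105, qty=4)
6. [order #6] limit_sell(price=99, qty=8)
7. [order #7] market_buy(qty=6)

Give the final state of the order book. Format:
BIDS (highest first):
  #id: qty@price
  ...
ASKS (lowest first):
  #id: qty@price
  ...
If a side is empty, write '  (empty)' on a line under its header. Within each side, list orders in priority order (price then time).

After op 1 [order #1] limit_buy(price=97, qty=2): fills=none; bids=[#1:2@97] asks=[-]
After op 2 [order #2] limit_sell(price=105, qty=7): fills=none; bids=[#1:2@97] asks=[#2:7@105]
After op 3 [order #3] market_sell(qty=7): fills=#1x#3:2@97; bids=[-] asks=[#2:7@105]
After op 4 [order #4] limit_sell(price=98, qty=5): fills=none; bids=[-] asks=[#4:5@98 #2:7@105]
After op 5 [order #5] limit_buy(price=105, qty=4): fills=#5x#4:4@98; bids=[-] asks=[#4:1@98 #2:7@105]
After op 6 [order #6] limit_sell(price=99, qty=8): fills=none; bids=[-] asks=[#4:1@98 #6:8@99 #2:7@105]
After op 7 [order #7] market_buy(qty=6): fills=#7x#4:1@98 #7x#6:5@99; bids=[-] asks=[#6:3@99 #2:7@105]

Answer: BIDS (highest first):
  (empty)
ASKS (lowest first):
  #6: 3@99
  #2: 7@105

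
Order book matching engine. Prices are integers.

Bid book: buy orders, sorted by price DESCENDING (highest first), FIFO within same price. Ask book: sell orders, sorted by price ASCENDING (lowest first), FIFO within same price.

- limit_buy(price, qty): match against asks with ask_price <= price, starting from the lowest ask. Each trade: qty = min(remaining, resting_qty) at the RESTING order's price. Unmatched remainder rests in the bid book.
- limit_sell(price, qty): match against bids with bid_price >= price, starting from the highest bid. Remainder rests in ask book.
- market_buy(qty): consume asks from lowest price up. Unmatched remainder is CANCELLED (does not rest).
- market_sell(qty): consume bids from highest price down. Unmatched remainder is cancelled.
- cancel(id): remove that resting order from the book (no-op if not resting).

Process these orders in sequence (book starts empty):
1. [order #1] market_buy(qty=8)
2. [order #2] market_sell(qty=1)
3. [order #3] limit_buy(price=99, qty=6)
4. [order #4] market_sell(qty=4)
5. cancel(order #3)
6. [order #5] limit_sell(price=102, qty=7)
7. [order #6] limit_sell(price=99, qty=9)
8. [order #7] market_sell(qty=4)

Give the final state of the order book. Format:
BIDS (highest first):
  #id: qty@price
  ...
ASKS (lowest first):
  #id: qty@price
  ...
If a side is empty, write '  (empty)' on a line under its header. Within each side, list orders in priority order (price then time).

After op 1 [order #1] market_buy(qty=8): fills=none; bids=[-] asks=[-]
After op 2 [order #2] market_sell(qty=1): fills=none; bids=[-] asks=[-]
After op 3 [order #3] limit_buy(price=99, qty=6): fills=none; bids=[#3:6@99] asks=[-]
After op 4 [order #4] market_sell(qty=4): fills=#3x#4:4@99; bids=[#3:2@99] asks=[-]
After op 5 cancel(order #3): fills=none; bids=[-] asks=[-]
After op 6 [order #5] limit_sell(price=102, qty=7): fills=none; bids=[-] asks=[#5:7@102]
After op 7 [order #6] limit_sell(price=99, qty=9): fills=none; bids=[-] asks=[#6:9@99 #5:7@102]
After op 8 [order #7] market_sell(qty=4): fills=none; bids=[-] asks=[#6:9@99 #5:7@102]

Answer: BIDS (highest first):
  (empty)
ASKS (lowest first):
  #6: 9@99
  #5: 7@102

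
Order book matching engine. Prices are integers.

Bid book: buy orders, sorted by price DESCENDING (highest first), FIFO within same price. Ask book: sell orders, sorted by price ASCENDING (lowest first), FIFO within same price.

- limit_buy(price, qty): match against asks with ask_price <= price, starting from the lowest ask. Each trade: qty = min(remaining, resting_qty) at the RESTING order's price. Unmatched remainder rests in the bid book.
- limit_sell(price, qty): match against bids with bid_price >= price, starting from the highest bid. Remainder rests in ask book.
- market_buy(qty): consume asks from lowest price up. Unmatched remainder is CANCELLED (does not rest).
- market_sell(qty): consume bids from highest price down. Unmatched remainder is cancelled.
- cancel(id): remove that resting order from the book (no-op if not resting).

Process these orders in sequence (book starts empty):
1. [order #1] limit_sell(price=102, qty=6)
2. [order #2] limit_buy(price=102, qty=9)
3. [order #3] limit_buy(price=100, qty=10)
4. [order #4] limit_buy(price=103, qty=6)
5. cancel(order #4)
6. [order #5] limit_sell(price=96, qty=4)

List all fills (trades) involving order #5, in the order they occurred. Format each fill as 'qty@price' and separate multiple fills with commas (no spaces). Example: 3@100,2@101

Answer: 3@102,1@100

Derivation:
After op 1 [order #1] limit_sell(price=102, qty=6): fills=none; bids=[-] asks=[#1:6@102]
After op 2 [order #2] limit_buy(price=102, qty=9): fills=#2x#1:6@102; bids=[#2:3@102] asks=[-]
After op 3 [order #3] limit_buy(price=100, qty=10): fills=none; bids=[#2:3@102 #3:10@100] asks=[-]
After op 4 [order #4] limit_buy(price=103, qty=6): fills=none; bids=[#4:6@103 #2:3@102 #3:10@100] asks=[-]
After op 5 cancel(order #4): fills=none; bids=[#2:3@102 #3:10@100] asks=[-]
After op 6 [order #5] limit_sell(price=96, qty=4): fills=#2x#5:3@102 #3x#5:1@100; bids=[#3:9@100] asks=[-]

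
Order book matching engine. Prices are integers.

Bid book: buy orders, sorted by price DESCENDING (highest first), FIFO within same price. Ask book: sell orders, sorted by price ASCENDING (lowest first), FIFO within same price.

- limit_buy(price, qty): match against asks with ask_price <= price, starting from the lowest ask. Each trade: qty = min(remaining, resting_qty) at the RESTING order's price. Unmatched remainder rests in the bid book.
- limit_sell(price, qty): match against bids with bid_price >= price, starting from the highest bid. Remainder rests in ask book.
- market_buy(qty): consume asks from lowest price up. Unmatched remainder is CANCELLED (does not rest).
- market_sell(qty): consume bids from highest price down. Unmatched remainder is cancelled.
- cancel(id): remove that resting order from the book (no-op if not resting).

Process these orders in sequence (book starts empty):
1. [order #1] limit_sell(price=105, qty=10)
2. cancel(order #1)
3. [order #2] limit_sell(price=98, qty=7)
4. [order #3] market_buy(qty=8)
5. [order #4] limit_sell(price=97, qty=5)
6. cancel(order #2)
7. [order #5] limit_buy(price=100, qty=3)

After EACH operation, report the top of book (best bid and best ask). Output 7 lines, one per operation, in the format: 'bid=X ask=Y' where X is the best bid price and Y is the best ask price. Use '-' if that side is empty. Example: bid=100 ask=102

Answer: bid=- ask=105
bid=- ask=-
bid=- ask=98
bid=- ask=-
bid=- ask=97
bid=- ask=97
bid=- ask=97

Derivation:
After op 1 [order #1] limit_sell(price=105, qty=10): fills=none; bids=[-] asks=[#1:10@105]
After op 2 cancel(order #1): fills=none; bids=[-] asks=[-]
After op 3 [order #2] limit_sell(price=98, qty=7): fills=none; bids=[-] asks=[#2:7@98]
After op 4 [order #3] market_buy(qty=8): fills=#3x#2:7@98; bids=[-] asks=[-]
After op 5 [order #4] limit_sell(price=97, qty=5): fills=none; bids=[-] asks=[#4:5@97]
After op 6 cancel(order #2): fills=none; bids=[-] asks=[#4:5@97]
After op 7 [order #5] limit_buy(price=100, qty=3): fills=#5x#4:3@97; bids=[-] asks=[#4:2@97]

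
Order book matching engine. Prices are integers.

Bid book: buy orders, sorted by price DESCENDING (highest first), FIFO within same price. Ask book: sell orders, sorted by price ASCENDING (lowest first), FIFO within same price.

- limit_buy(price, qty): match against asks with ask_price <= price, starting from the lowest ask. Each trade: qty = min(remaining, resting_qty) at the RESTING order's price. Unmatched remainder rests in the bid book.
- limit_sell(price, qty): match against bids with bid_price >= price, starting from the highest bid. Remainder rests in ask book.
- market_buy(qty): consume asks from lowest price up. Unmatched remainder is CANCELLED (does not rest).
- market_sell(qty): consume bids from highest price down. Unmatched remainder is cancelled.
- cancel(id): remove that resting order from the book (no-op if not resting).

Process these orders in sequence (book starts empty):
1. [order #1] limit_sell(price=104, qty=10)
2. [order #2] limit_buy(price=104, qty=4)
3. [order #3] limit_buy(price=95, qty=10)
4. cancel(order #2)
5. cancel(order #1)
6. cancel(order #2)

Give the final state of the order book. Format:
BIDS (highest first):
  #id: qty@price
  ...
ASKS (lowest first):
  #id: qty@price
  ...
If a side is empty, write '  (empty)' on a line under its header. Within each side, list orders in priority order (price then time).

After op 1 [order #1] limit_sell(price=104, qty=10): fills=none; bids=[-] asks=[#1:10@104]
After op 2 [order #2] limit_buy(price=104, qty=4): fills=#2x#1:4@104; bids=[-] asks=[#1:6@104]
After op 3 [order #3] limit_buy(price=95, qty=10): fills=none; bids=[#3:10@95] asks=[#1:6@104]
After op 4 cancel(order #2): fills=none; bids=[#3:10@95] asks=[#1:6@104]
After op 5 cancel(order #1): fills=none; bids=[#3:10@95] asks=[-]
After op 6 cancel(order #2): fills=none; bids=[#3:10@95] asks=[-]

Answer: BIDS (highest first):
  #3: 10@95
ASKS (lowest first):
  (empty)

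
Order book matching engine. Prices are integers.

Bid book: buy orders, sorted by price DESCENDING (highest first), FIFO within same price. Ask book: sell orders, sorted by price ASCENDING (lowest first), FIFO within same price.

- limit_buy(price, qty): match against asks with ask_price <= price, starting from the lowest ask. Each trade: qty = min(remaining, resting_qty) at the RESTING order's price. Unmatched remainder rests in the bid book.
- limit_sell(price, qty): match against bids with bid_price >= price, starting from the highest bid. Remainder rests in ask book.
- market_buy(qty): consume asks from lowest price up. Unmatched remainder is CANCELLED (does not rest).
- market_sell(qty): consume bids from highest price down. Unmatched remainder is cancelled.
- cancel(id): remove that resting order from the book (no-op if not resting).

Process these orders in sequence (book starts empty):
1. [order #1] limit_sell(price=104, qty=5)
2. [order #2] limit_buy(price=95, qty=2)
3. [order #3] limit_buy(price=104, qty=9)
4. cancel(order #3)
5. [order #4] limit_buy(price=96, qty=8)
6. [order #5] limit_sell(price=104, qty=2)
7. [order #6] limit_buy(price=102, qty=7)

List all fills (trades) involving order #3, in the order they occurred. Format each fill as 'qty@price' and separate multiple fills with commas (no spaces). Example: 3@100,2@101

Answer: 5@104

Derivation:
After op 1 [order #1] limit_sell(price=104, qty=5): fills=none; bids=[-] asks=[#1:5@104]
After op 2 [order #2] limit_buy(price=95, qty=2): fills=none; bids=[#2:2@95] asks=[#1:5@104]
After op 3 [order #3] limit_buy(price=104, qty=9): fills=#3x#1:5@104; bids=[#3:4@104 #2:2@95] asks=[-]
After op 4 cancel(order #3): fills=none; bids=[#2:2@95] asks=[-]
After op 5 [order #4] limit_buy(price=96, qty=8): fills=none; bids=[#4:8@96 #2:2@95] asks=[-]
After op 6 [order #5] limit_sell(price=104, qty=2): fills=none; bids=[#4:8@96 #2:2@95] asks=[#5:2@104]
After op 7 [order #6] limit_buy(price=102, qty=7): fills=none; bids=[#6:7@102 #4:8@96 #2:2@95] asks=[#5:2@104]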